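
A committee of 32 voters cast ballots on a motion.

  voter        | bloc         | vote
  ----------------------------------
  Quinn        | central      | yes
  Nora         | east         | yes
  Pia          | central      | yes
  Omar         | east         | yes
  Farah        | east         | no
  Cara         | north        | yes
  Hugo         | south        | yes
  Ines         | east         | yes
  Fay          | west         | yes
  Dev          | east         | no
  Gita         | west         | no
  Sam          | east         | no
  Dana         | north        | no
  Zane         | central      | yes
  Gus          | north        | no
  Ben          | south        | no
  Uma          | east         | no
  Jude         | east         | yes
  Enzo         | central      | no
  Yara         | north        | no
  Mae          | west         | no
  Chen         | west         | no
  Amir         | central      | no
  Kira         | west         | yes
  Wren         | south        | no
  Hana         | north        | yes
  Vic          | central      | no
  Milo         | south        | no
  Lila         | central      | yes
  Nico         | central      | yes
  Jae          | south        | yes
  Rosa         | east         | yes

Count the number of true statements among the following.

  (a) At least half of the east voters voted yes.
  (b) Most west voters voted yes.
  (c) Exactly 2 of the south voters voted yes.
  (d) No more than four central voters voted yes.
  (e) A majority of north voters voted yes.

2

(a) east: |A| = 9, |A ∩ B| = 5; needs |A ∩ B| ≥ |A ∖ B| — true.
(b) west: |A| = 5, |A ∩ B| = 2; needs |A ∩ B| > |A ∖ B| — false.
(c) south: |A| = 5, |A ∩ B| = 2; needs |A ∩ B| = 2 — true.
(d) central: |A| = 8, |A ∩ B| = 5; needs |A ∩ B| ≤ 4 — false.
(e) north: |A| = 5, |A ∩ B| = 2; needs |A ∩ B| > |A ∖ B| — false.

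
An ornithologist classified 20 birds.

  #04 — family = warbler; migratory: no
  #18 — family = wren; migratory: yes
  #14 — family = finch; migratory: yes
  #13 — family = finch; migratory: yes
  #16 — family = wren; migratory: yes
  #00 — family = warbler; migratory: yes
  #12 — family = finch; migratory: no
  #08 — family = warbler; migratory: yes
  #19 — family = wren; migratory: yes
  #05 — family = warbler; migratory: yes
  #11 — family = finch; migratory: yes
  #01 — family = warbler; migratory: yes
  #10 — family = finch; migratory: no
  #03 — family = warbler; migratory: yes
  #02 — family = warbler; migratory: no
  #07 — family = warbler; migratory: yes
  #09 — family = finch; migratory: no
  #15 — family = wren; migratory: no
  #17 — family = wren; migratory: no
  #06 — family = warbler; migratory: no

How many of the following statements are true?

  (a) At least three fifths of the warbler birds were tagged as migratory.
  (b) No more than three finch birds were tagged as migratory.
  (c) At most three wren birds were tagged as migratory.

(a) warbler: |A| = 9, |A ∩ B| = 6; needs |A ∩ B| / |A| ≥ 3/5 — true.
(b) finch: |A| = 6, |A ∩ B| = 3; needs |A ∩ B| ≤ 3 — true.
(c) wren: |A| = 5, |A ∩ B| = 3; needs |A ∩ B| ≤ 3 — true.

3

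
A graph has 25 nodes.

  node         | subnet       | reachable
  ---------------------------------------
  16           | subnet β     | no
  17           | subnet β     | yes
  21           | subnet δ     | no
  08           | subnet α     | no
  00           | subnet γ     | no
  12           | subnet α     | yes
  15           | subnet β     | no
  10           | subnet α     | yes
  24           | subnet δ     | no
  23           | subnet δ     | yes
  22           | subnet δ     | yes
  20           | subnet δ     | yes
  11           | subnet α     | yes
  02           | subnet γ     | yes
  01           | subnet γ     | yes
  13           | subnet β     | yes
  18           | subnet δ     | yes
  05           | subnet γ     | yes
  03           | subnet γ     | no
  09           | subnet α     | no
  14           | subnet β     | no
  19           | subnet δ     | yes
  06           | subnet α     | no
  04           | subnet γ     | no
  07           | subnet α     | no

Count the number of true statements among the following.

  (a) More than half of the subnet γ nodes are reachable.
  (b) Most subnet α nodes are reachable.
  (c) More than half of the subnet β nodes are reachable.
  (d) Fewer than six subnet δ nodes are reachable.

1

(a) subnet γ: |A| = 6, |A ∩ B| = 3; needs |A ∩ B| > |A ∖ B| — false.
(b) subnet α: |A| = 7, |A ∩ B| = 3; needs |A ∩ B| > |A ∖ B| — false.
(c) subnet β: |A| = 5, |A ∩ B| = 2; needs |A ∩ B| > |A ∖ B| — false.
(d) subnet δ: |A| = 7, |A ∩ B| = 5; needs |A ∩ B| < 6 — true.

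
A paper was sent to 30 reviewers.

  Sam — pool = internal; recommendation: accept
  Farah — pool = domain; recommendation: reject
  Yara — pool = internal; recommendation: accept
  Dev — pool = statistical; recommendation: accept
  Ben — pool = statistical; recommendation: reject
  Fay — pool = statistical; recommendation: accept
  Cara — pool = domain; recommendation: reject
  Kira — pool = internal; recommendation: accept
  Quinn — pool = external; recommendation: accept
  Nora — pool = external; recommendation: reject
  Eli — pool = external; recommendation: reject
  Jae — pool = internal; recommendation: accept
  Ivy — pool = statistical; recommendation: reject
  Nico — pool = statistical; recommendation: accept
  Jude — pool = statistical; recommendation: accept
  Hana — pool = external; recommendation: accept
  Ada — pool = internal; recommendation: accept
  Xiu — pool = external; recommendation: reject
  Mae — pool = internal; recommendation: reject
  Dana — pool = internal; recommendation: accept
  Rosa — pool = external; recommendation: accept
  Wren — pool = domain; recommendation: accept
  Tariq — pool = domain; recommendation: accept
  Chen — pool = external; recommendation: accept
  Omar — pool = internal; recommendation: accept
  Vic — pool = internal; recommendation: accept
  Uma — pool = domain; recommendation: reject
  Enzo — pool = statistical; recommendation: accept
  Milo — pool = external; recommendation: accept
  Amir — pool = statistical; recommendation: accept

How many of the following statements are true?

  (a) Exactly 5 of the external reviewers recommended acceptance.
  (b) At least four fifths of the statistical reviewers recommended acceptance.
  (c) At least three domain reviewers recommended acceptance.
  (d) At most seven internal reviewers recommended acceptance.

1

(a) external: |A| = 8, |A ∩ B| = 5; needs |A ∩ B| = 5 — true.
(b) statistical: |A| = 8, |A ∩ B| = 6; needs |A ∩ B| / |A| ≥ 4/5 — false.
(c) domain: |A| = 5, |A ∩ B| = 2; needs |A ∩ B| ≥ 3 — false.
(d) internal: |A| = 9, |A ∩ B| = 8; needs |A ∩ B| ≤ 7 — false.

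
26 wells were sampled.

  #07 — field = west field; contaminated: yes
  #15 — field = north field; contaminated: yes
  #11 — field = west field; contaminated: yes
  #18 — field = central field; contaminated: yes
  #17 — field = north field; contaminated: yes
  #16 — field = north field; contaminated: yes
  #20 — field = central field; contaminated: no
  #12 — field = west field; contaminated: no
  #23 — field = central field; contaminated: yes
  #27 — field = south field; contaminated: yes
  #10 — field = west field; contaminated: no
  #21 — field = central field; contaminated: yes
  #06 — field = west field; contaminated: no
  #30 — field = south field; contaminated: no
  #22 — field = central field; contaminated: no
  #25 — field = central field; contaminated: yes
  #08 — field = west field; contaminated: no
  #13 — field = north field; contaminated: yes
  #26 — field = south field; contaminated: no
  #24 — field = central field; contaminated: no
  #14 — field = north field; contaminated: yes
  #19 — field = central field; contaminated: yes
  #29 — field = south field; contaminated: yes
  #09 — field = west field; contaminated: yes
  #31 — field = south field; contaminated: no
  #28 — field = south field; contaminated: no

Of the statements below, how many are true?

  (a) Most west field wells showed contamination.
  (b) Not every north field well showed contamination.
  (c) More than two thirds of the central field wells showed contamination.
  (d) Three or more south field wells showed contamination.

(a) west field: |A| = 7, |A ∩ B| = 3; needs |A ∩ B| > |A ∖ B| — false.
(b) north field: |A| = 5, |A ∩ B| = 5; needs A ⊄ B (|A ∖ B| ≥ 1) — false.
(c) central field: |A| = 8, |A ∩ B| = 5; needs |A ∩ B| / |A| > 2/3 — false.
(d) south field: |A| = 6, |A ∩ B| = 2; needs |A ∩ B| ≥ 3 — false.

0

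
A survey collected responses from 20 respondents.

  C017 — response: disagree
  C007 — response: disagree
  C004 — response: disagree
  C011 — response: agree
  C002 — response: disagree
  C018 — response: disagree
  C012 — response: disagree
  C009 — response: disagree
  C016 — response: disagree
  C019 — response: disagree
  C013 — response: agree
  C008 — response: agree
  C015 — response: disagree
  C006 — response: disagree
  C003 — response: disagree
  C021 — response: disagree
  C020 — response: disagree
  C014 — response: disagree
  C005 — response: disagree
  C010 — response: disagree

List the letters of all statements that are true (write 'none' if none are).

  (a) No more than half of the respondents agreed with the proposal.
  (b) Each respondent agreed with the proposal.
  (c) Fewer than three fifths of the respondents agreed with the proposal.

|A| = 20, |A ∩ B| = 3, |A ∖ B| = 17.
(a) |A ∩ B| ≤ |A ∖ B|: holds.
(b) A ⊆ B, i.e. every element of A is in B (|A ∖ B| = 0): fails.
(c) |A ∩ B| / |A| < 3/5: holds.

(a), (c)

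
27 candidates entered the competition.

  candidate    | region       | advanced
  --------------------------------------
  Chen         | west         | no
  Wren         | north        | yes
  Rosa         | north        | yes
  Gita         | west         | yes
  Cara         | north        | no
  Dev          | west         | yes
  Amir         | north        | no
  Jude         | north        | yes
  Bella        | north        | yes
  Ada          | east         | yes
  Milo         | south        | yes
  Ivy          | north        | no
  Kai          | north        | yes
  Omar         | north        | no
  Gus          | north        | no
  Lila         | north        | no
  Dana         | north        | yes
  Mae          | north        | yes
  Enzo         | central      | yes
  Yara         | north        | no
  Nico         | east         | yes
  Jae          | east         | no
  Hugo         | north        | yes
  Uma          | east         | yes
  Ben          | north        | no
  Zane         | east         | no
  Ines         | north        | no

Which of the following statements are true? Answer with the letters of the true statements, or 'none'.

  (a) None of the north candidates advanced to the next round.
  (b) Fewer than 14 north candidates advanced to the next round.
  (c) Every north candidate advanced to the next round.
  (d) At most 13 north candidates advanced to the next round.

(b), (d)

|A| = 17, |A ∩ B| = 8, |A ∖ B| = 9.
(a) A ∩ B = ∅ (|A ∩ B| = 0): fails.
(b) |A ∩ B| < 14: holds.
(c) A ⊆ B, i.e. every element of A is in B (|A ∖ B| = 0): fails.
(d) |A ∩ B| ≤ 13: holds.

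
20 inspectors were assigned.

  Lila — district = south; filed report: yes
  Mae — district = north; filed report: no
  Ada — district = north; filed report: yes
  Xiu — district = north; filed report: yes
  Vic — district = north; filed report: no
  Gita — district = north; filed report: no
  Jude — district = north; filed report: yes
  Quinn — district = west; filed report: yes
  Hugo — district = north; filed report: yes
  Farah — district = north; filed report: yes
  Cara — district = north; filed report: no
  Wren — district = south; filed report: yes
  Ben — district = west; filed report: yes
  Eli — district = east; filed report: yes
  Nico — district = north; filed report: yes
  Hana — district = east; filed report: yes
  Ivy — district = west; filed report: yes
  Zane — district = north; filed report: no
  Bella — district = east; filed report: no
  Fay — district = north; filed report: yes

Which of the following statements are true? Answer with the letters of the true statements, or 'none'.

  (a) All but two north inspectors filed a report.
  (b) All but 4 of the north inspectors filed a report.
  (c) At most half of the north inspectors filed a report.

|A| = 12, |A ∩ B| = 7, |A ∖ B| = 5.
(a) |A ∖ B| = 2: fails.
(b) |A ∖ B| = 4: fails.
(c) |A ∩ B| ≤ |A ∖ B|: fails.

none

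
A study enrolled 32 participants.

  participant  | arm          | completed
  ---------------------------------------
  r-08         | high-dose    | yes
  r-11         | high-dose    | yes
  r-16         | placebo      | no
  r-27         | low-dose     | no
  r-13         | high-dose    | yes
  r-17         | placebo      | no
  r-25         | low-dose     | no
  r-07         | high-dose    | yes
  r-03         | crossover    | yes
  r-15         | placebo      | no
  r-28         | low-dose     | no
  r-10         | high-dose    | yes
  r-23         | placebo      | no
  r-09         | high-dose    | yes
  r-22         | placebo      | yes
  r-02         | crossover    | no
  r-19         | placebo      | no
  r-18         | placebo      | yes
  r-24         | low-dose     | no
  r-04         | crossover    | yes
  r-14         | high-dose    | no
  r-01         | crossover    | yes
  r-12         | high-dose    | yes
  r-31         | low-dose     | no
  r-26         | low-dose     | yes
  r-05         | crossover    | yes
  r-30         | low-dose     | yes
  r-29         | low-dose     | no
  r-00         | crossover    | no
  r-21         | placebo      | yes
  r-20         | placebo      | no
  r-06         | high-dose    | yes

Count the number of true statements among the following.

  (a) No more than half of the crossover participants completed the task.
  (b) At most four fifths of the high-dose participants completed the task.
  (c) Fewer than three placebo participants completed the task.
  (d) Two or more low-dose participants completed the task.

(a) crossover: |A| = 6, |A ∩ B| = 4; needs |A ∩ B| ≤ |A ∖ B| — false.
(b) high-dose: |A| = 9, |A ∩ B| = 8; needs |A ∩ B| / |A| ≤ 4/5 — false.
(c) placebo: |A| = 9, |A ∩ B| = 3; needs |A ∩ B| < 3 — false.
(d) low-dose: |A| = 8, |A ∩ B| = 2; needs |A ∩ B| ≥ 2 — true.

1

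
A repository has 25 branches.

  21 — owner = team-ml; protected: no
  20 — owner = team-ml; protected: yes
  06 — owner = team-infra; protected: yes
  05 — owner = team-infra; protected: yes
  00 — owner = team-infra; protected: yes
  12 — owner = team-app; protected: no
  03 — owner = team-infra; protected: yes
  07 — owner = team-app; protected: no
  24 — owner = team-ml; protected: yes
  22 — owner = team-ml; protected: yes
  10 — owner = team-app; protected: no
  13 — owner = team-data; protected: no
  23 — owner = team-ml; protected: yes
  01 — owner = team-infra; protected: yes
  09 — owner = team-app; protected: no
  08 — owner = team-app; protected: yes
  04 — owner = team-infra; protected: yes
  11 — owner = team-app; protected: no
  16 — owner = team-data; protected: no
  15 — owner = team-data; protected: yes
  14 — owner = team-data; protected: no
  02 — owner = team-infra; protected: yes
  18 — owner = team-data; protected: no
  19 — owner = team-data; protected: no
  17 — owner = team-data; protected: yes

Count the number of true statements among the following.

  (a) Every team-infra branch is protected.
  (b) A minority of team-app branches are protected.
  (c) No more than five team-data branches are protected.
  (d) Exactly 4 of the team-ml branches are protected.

4

(a) team-infra: |A| = 7, |A ∩ B| = 7; needs A ⊆ B, i.e. every element of A is in B (|A ∖ B| = 0) — true.
(b) team-app: |A| = 6, |A ∩ B| = 1; needs |A ∩ B| < |A ∖ B| — true.
(c) team-data: |A| = 7, |A ∩ B| = 2; needs |A ∩ B| ≤ 5 — true.
(d) team-ml: |A| = 5, |A ∩ B| = 4; needs |A ∩ B| = 4 — true.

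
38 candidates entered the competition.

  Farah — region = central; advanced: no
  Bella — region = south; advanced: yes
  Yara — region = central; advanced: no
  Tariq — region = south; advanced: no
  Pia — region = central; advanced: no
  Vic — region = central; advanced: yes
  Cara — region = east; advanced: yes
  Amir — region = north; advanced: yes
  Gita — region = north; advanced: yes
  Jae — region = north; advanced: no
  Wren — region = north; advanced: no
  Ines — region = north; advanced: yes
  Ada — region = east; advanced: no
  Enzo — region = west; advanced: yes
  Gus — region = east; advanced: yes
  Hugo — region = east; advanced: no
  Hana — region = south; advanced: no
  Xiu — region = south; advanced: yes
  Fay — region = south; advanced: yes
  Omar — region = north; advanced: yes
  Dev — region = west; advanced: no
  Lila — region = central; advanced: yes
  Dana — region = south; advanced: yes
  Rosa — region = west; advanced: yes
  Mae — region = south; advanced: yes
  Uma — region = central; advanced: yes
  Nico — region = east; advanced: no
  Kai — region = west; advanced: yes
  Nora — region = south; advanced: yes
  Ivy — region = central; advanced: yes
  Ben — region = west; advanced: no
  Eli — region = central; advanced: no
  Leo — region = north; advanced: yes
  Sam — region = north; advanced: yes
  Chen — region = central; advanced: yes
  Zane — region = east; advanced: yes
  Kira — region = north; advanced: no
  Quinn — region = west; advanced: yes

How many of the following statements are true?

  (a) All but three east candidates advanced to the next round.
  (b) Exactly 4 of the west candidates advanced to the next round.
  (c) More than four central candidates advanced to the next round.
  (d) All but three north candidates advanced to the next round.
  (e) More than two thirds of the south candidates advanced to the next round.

5

(a) east: |A| = 6, |A ∩ B| = 3; needs |A ∖ B| = 3 — true.
(b) west: |A| = 6, |A ∩ B| = 4; needs |A ∩ B| = 4 — true.
(c) central: |A| = 9, |A ∩ B| = 5; needs |A ∩ B| > 4 — true.
(d) north: |A| = 9, |A ∩ B| = 6; needs |A ∖ B| = 3 — true.
(e) south: |A| = 8, |A ∩ B| = 6; needs |A ∩ B| / |A| > 2/3 — true.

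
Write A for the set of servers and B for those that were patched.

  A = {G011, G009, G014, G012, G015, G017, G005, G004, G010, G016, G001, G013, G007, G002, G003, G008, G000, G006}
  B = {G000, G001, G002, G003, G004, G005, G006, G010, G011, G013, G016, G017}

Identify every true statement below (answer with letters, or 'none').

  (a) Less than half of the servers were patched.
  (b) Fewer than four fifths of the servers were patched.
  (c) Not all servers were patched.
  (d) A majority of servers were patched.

|A| = 18, |A ∩ B| = 12, |A ∖ B| = 6.
(a) |A ∩ B| < |A ∖ B|: fails.
(b) |A ∩ B| / |A| < 4/5: holds.
(c) A ⊄ B (|A ∖ B| ≥ 1): holds.
(d) |A ∩ B| > |A ∖ B|: holds.

(b), (c), (d)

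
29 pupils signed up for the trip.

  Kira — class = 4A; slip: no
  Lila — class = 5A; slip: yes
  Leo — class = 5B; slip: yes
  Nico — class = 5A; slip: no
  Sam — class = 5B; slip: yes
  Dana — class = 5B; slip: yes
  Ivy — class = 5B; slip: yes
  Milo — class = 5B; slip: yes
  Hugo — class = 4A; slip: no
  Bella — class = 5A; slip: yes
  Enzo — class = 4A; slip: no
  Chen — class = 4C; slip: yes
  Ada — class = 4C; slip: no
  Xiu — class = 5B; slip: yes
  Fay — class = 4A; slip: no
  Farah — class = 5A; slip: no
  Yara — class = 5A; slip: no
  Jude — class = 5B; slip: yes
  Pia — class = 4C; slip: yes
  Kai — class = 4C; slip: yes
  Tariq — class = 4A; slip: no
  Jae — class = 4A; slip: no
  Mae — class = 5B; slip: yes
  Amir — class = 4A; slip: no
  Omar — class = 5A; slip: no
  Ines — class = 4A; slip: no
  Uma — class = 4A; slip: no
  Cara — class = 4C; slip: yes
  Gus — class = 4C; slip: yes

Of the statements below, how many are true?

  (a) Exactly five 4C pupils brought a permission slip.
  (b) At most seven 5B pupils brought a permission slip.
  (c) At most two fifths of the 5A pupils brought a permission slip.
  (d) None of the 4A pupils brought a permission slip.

3

(a) 4C: |A| = 6, |A ∩ B| = 5; needs |A ∩ B| = 5 — true.
(b) 5B: |A| = 8, |A ∩ B| = 8; needs |A ∩ B| ≤ 7 — false.
(c) 5A: |A| = 6, |A ∩ B| = 2; needs |A ∩ B| / |A| ≤ 2/5 — true.
(d) 4A: |A| = 9, |A ∩ B| = 0; needs A ∩ B = ∅ (|A ∩ B| = 0) — true.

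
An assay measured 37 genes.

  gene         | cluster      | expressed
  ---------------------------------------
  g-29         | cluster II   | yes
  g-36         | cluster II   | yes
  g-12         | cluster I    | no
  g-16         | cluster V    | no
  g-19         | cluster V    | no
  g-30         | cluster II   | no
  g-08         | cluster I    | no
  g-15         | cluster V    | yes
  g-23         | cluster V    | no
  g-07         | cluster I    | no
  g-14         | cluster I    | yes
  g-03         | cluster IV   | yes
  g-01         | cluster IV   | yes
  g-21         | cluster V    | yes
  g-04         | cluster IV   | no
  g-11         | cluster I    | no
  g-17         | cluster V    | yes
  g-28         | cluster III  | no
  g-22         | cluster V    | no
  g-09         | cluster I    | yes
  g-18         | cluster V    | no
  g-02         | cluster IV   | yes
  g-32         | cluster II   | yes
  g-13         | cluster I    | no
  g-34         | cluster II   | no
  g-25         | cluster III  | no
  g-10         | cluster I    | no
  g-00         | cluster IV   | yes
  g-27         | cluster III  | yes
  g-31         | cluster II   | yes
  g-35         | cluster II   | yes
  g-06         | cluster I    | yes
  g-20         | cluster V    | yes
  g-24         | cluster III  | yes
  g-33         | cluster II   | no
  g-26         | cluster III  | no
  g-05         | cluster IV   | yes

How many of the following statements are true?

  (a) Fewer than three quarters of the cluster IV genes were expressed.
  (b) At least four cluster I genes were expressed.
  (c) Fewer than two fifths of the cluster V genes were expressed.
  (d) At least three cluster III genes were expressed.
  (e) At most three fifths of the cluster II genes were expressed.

(a) cluster IV: |A| = 6, |A ∩ B| = 5; needs |A ∩ B| / |A| < 3/4 — false.
(b) cluster I: |A| = 9, |A ∩ B| = 3; needs |A ∩ B| ≥ 4 — false.
(c) cluster V: |A| = 9, |A ∩ B| = 4; needs |A ∩ B| / |A| < 2/5 — false.
(d) cluster III: |A| = 5, |A ∩ B| = 2; needs |A ∩ B| ≥ 3 — false.
(e) cluster II: |A| = 8, |A ∩ B| = 5; needs |A ∩ B| / |A| ≤ 3/5 — false.

0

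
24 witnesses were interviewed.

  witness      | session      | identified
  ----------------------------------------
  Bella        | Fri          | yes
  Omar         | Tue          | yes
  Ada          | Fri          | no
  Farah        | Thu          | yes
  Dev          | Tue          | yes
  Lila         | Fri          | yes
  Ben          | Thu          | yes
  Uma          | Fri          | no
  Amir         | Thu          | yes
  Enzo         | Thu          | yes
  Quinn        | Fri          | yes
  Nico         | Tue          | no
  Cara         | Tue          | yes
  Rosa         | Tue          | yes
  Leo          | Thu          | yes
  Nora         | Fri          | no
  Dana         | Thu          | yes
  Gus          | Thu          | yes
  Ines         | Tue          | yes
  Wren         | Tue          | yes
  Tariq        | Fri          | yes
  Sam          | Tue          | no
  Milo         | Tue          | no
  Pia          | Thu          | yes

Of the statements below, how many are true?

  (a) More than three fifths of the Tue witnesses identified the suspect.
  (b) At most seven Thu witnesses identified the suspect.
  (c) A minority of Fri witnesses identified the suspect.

(a) Tue: |A| = 9, |A ∩ B| = 6; needs |A ∩ B| / |A| > 3/5 — true.
(b) Thu: |A| = 8, |A ∩ B| = 8; needs |A ∩ B| ≤ 7 — false.
(c) Fri: |A| = 7, |A ∩ B| = 4; needs |A ∩ B| < |A ∖ B| — false.

1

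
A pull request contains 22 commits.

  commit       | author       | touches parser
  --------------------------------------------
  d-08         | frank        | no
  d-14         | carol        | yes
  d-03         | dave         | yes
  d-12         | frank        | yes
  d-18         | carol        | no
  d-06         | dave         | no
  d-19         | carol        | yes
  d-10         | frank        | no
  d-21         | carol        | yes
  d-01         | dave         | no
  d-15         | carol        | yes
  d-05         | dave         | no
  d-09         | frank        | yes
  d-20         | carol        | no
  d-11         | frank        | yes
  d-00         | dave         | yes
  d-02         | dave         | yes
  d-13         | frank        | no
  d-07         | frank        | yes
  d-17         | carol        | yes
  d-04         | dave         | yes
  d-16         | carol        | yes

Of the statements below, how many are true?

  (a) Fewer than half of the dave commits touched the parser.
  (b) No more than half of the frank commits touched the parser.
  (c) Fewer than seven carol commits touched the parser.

1

(a) dave: |A| = 7, |A ∩ B| = 4; needs |A ∩ B| < |A ∖ B| — false.
(b) frank: |A| = 7, |A ∩ B| = 4; needs |A ∩ B| ≤ |A ∖ B| — false.
(c) carol: |A| = 8, |A ∩ B| = 6; needs |A ∩ B| < 7 — true.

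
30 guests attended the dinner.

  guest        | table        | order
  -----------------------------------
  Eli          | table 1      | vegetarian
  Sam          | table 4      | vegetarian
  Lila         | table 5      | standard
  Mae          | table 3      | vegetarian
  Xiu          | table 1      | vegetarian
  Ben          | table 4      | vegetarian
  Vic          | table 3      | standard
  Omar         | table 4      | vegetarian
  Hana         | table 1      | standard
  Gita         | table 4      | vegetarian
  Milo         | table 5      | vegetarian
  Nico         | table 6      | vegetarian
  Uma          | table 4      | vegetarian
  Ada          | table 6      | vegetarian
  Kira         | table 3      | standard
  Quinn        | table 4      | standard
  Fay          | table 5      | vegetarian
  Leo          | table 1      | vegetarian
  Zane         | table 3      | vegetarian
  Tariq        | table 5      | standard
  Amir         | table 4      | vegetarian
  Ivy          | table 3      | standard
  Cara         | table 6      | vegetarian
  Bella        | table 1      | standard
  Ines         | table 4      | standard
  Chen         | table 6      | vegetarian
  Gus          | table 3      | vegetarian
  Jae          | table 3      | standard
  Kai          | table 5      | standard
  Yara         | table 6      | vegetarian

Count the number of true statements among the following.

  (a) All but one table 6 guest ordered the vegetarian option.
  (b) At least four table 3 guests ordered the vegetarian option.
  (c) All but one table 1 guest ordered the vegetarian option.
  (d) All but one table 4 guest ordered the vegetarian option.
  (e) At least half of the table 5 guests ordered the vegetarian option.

0

(a) table 6: |A| = 5, |A ∩ B| = 5; needs |A ∖ B| = 1 — false.
(b) table 3: |A| = 7, |A ∩ B| = 3; needs |A ∩ B| ≥ 4 — false.
(c) table 1: |A| = 5, |A ∩ B| = 3; needs |A ∖ B| = 1 — false.
(d) table 4: |A| = 8, |A ∩ B| = 6; needs |A ∖ B| = 1 — false.
(e) table 5: |A| = 5, |A ∩ B| = 2; needs |A ∩ B| ≥ |A ∖ B| — false.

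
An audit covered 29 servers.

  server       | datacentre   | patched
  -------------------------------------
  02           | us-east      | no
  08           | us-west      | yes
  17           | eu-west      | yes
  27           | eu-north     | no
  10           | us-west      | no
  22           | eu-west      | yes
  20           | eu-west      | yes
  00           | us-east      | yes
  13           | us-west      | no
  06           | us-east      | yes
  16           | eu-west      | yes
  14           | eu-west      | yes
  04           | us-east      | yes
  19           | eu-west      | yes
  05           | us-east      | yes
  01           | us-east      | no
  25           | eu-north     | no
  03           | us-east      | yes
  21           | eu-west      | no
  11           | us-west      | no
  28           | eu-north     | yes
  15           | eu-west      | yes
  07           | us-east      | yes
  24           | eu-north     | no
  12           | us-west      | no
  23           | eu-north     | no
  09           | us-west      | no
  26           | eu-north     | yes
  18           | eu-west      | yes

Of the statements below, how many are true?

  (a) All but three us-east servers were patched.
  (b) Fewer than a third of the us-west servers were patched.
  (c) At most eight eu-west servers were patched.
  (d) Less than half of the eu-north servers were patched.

(a) us-east: |A| = 8, |A ∩ B| = 6; needs |A ∖ B| = 3 — false.
(b) us-west: |A| = 6, |A ∩ B| = 1; needs |A ∩ B| / |A| < 1/3 — true.
(c) eu-west: |A| = 9, |A ∩ B| = 8; needs |A ∩ B| ≤ 8 — true.
(d) eu-north: |A| = 6, |A ∩ B| = 2; needs |A ∩ B| < |A ∖ B| — true.

3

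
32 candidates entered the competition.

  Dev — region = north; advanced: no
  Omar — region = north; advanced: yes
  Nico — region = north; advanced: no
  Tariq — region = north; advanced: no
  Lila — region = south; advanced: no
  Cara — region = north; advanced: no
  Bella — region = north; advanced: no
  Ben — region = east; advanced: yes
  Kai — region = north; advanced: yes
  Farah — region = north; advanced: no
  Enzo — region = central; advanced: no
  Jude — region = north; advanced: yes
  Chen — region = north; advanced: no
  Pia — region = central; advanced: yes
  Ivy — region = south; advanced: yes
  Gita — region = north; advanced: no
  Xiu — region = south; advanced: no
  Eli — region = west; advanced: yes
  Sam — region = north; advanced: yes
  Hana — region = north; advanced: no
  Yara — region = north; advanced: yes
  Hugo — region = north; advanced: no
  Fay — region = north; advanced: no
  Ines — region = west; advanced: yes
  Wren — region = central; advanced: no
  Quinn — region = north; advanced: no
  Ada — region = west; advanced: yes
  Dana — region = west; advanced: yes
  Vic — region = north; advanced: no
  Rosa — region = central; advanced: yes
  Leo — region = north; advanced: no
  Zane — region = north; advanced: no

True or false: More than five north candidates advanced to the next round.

False

The determiner here denotes the relation: |A ∩ B| > 5.
|A| = 20, |A ∩ B| = 5, |A ∖ B| = 15.
|A ∩ B| = 5, so the statement is false.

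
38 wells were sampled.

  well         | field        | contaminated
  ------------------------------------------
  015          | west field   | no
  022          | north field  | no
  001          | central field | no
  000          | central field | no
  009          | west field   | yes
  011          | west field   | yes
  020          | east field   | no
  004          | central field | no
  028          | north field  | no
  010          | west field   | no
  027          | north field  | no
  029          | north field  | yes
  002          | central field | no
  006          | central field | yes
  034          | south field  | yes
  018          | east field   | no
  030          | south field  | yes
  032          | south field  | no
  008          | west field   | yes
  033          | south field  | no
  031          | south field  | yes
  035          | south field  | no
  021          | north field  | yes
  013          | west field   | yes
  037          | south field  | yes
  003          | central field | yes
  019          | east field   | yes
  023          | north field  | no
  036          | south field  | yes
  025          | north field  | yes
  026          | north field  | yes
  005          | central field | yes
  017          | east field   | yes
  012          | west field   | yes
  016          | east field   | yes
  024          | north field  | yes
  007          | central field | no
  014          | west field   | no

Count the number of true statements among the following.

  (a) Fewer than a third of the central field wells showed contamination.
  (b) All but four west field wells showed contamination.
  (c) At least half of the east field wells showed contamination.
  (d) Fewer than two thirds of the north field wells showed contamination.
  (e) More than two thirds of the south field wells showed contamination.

(a) central field: |A| = 8, |A ∩ B| = 3; needs |A ∩ B| / |A| < 1/3 — false.
(b) west field: |A| = 8, |A ∩ B| = 5; needs |A ∖ B| = 4 — false.
(c) east field: |A| = 5, |A ∩ B| = 3; needs |A ∩ B| ≥ |A ∖ B| — true.
(d) north field: |A| = 9, |A ∩ B| = 5; needs |A ∩ B| / |A| < 2/3 — true.
(e) south field: |A| = 8, |A ∩ B| = 5; needs |A ∩ B| / |A| > 2/3 — false.

2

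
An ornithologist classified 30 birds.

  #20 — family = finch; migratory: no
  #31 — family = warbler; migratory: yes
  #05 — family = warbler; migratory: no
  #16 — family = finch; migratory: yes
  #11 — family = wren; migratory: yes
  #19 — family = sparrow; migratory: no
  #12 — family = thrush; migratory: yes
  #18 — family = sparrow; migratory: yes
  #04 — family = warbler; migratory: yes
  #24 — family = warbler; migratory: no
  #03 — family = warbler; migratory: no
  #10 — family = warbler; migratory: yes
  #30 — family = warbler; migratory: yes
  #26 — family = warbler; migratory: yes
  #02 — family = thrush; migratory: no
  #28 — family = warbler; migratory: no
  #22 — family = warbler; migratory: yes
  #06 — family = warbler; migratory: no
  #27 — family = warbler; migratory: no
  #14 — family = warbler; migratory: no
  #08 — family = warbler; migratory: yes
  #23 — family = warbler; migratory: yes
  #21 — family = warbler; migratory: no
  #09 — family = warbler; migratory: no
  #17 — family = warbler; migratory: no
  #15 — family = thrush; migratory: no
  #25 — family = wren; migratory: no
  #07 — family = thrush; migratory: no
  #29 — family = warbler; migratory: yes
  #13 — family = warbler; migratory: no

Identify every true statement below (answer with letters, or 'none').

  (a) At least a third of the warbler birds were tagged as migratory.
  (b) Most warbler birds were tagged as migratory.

|A| = 20, |A ∩ B| = 9, |A ∖ B| = 11.
(a) |A ∩ B| / |A| ≥ 1/3: holds.
(b) |A ∩ B| > |A ∖ B|: fails.

(a)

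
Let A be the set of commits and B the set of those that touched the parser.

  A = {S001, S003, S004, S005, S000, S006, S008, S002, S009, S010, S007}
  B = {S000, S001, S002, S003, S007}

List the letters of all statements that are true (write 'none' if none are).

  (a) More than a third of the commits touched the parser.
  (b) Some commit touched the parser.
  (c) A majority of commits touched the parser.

|A| = 11, |A ∩ B| = 5, |A ∖ B| = 6.
(a) |A ∩ B| / |A| > 1/3: holds.
(b) A ∩ B ≠ ∅ (|A ∩ B| ≥ 1): holds.
(c) |A ∩ B| > |A ∖ B|: fails.

(a), (b)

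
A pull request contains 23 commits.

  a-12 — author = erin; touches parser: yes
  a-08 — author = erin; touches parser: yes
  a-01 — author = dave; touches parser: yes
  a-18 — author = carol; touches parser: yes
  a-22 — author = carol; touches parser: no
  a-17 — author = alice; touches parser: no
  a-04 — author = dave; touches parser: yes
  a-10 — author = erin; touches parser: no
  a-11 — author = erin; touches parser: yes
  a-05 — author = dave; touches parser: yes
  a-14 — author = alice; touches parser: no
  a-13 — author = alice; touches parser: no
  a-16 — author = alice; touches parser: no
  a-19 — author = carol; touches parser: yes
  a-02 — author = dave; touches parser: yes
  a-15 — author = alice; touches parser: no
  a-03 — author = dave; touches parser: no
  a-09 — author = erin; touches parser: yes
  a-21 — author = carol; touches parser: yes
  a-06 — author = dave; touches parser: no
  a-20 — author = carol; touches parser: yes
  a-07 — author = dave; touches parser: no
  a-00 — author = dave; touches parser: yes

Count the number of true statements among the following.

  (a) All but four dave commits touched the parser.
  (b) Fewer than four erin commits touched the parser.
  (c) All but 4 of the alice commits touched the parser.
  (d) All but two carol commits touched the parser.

(a) dave: |A| = 8, |A ∩ B| = 5; needs |A ∖ B| = 4 — false.
(b) erin: |A| = 5, |A ∩ B| = 4; needs |A ∩ B| < 4 — false.
(c) alice: |A| = 5, |A ∩ B| = 0; needs |A ∖ B| = 4 — false.
(d) carol: |A| = 5, |A ∩ B| = 4; needs |A ∖ B| = 2 — false.

0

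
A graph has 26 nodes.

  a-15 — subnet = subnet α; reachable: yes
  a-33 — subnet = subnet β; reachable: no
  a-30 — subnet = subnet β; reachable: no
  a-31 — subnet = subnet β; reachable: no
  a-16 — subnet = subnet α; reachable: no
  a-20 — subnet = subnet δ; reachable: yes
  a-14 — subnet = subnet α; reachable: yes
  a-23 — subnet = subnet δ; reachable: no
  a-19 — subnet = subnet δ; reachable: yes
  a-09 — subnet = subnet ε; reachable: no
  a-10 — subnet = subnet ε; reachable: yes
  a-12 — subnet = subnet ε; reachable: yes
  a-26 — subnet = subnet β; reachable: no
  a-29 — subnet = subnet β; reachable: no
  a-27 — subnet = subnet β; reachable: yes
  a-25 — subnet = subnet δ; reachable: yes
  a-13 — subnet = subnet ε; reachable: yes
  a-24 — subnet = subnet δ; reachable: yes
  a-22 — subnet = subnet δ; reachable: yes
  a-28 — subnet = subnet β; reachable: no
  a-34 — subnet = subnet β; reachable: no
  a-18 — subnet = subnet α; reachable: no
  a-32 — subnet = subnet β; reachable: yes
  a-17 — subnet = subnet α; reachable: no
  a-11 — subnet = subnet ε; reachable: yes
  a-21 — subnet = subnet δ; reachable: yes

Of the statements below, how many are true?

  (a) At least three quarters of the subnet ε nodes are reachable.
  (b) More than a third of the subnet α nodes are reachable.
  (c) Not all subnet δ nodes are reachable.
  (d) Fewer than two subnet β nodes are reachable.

3

(a) subnet ε: |A| = 5, |A ∩ B| = 4; needs |A ∩ B| / |A| ≥ 3/4 — true.
(b) subnet α: |A| = 5, |A ∩ B| = 2; needs |A ∩ B| / |A| > 1/3 — true.
(c) subnet δ: |A| = 7, |A ∩ B| = 6; needs A ⊄ B (|A ∖ B| ≥ 1) — true.
(d) subnet β: |A| = 9, |A ∩ B| = 2; needs |A ∩ B| < 2 — false.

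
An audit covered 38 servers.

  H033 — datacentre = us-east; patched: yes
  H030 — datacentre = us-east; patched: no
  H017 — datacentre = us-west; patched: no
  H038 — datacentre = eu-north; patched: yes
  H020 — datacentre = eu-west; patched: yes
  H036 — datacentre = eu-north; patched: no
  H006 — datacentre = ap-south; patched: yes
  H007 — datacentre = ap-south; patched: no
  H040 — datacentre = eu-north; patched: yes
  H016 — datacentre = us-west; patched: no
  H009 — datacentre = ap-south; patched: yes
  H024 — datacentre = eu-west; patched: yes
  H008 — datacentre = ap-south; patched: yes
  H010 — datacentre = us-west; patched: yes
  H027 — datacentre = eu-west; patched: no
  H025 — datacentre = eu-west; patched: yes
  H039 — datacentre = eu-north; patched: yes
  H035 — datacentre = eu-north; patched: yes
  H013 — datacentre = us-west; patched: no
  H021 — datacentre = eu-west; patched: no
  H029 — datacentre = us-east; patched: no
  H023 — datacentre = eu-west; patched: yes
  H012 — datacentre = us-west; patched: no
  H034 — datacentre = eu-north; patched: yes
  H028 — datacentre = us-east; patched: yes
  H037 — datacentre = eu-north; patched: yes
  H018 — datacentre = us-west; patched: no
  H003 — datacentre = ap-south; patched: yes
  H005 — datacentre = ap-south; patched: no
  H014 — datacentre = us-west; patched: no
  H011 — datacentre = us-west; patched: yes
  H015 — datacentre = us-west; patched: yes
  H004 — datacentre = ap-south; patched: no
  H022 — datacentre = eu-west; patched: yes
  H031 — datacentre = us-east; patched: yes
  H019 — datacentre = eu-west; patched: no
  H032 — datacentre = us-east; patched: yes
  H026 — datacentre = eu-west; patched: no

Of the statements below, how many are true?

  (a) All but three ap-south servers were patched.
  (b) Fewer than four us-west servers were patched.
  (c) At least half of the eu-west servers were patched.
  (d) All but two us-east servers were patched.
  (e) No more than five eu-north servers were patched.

(a) ap-south: |A| = 7, |A ∩ B| = 4; needs |A ∖ B| = 3 — true.
(b) us-west: |A| = 9, |A ∩ B| = 3; needs |A ∩ B| < 4 — true.
(c) eu-west: |A| = 9, |A ∩ B| = 5; needs |A ∩ B| ≥ |A ∖ B| — true.
(d) us-east: |A| = 6, |A ∩ B| = 4; needs |A ∖ B| = 2 — true.
(e) eu-north: |A| = 7, |A ∩ B| = 6; needs |A ∩ B| ≤ 5 — false.

4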